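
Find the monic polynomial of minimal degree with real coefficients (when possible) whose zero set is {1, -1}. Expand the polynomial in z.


The polynomial is p(z) = ∏_{α ∈ S} (z − α), where S = {1, -1}.
Expanding the product yields: p(z) = z^2 -1.
The resulting polynomial has degree 2 and real coefficients as required.

p(z) = z^2 -1.


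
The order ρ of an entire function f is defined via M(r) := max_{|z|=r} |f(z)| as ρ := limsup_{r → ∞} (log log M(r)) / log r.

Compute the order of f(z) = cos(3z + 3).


cos(w) is a linear combination of e^{iw} and e^{−iw} (or e^w, e^{−w} in the hyperbolic case), so |cos(w)| ≤ e^{|w|}. With w = 3z + 3, |w| ≤ 3|z| + 3 = 3r + 3 on |z| = r, giving M(r) ≤ e^{3r + 3}, so ρ ≤ 1. On a suitable ray (z = it for sin/cos; z = t for sinh/cosh, t real → ∞), |cos(3z + 3)| grows like e^{3|t|}/2, so ρ ≥ 1. Hence ρ = 1.
Therefore ρ = 1.

Order ρ = 1.


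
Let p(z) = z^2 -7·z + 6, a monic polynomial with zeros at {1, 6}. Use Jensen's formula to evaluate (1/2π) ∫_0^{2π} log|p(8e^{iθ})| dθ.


Zeros: 1, 6; r = 8.
Inside |z| < r: 1, 6. Outside (|z| ≥ r): ∅.
p(0) = 6, so log|p(0)| = log(6) = 1.7918.
Apply Jensen: I(r) = log|p(0)| + Σ_k log(r/|z_k|), summed over zeros inside |z| < r.
  log(r/|z_k|) for z_k = 1: log(8/1) = 2.0794
  log(r/|z_k|) for z_k = 6: log(8/6) = 0.2877
Sum over inside zeros: 2.3671.
I(r) = log|p(0)| + (inside sum) = 1.7918 + 2.3671 = 4.1589.
Closed form (all zeros inside, monic): I(r) = n·log(r) = 2·log(8) = 4.1589. ✓

I(r) ≈ 4.1589.


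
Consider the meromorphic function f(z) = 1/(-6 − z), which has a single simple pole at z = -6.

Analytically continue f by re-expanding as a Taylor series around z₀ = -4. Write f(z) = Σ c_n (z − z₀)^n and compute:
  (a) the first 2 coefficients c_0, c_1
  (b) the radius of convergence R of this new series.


Let w = z − z₀, so z = z₀ + w.
Then -6 − z = -6 − (z₀ + w) = (-6 − z₀) − w = -2 − w.
f(z) = 1/(-2 − w) = (1/(-2)) · 1/(1 − w/(-2)) = Σ_{n≥0} w^n / (-2)^(n+1).
So c_n = 1/(-2)^(n+1):
  c_0 = 1/(-2)^1 = -1/2.
  c_1 = 1/(-2)^2 = 1/4.
The series is valid for |w/d| < 1, i.e. |z − z₀| < |d|.
Radius of convergence: R = |-6 − z₀| = |-2| = 2 (distance from z₀ to the singularity z = -6).

c_0 = -1/2, c_1 = 1/4; R = 2.


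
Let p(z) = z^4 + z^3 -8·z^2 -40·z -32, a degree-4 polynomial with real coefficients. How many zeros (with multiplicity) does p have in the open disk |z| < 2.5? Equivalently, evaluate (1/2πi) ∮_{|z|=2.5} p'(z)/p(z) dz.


The zeros of p are: -1, (-2 + 2i), (-2 - 2i), 4.
Their magnitudes are: 1, 2.828, 2.828, 4.
Zeros with |z| < R = 2.5: -1.
Count = 1.
By the argument principle, (1/2πi) ∮_{|z|=R} p'(z)/p(z) dz equals exactly this count.

Number of zeros inside |z| < 2.5: 1.


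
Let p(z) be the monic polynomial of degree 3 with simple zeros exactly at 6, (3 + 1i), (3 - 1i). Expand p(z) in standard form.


The polynomial is p(z) = ∏_{α ∈ S} (z − α), where S = {6, (3 + 1i), (3 - 1i)}.
Expanding the product yields: p(z) = z^3 -12·z^2 + 46·z -60.
Note conjugate pairs combine to real quadratics: (z − (3+1i))(z − (3−1i)) = z² − 6z + 10.
The resulting polynomial has degree 3 and real coefficients as required.

p(z) = z^3 -12·z^2 + 46·z -60.


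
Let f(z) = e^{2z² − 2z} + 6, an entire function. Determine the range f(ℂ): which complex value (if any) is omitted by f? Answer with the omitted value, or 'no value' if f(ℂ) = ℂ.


Little Picard bounds the complement of f(ℂ) to at most one point.
The exponent g(z) = 2z² − 2z is a nonconstant polynomial, hence surjective onto ℂ. So e^{g(z)} takes every value in {e^w : w ∈ ℂ} = ℂ ∖ {0}. Adding 6 shifts the range to ℂ ∖ {6}. f omits exactly 6.

Omitted value: 6.


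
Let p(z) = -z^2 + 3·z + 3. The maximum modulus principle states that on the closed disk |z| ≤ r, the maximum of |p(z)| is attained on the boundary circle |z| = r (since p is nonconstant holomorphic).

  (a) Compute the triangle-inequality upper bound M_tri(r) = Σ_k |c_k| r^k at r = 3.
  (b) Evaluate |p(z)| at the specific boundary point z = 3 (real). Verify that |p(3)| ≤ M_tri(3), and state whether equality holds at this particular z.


Coefficients: c_0 = 3, c_1 = 3, c_2 = -1. Radius r = 3.
Part (a). Triangle bound: M_tri(r) = Σ_k |c_k| r^k
  = |3|·3^0 + |3|·3^1 + |-1|·3^2
  = 3 + 9 + 9 = 21.
This bounds M(r) := max_{|z|=r} |p(z)| from above; equality holds iff all terms c_k z^k can be made to align in phase at a single z on |z|=r.
Part (b). At z = 3 (real, on the circle |z| = r):
  p(3) = (3)·3^0 + (3)·3^1 + (-1)·3^2 = 3.
  |p(3)| = 3.
Check: |p(3)| = 3 ≤ 21 = M_tri(3). ✓ Equality does not hold at z = 3 (the coefficients have mixed signs, so the terms do not all align in phase there).

M_tri(3) = 21; |p(3)| = 3; equality at z=3: no.


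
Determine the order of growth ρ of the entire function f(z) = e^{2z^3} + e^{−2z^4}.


Each summand is entire of order 3 and 4 respectively (as in the single-exponential case). The order of a sum is at most the max of the orders, so ρ ≤ 4. For the lower bound: on |z|=r choose arg z so that -2z^4 is real positive; then |e^{-2z^4}| = e^{2r^4} while |e^{2z^3}| ≤ e^{2r^3} = o(e^{2r^4}). So |f| ≥ e^{2r^4}(1 − o(1)) and ρ ≥ 4. Hence ρ = max(3, 4) = 4.
Therefore ρ = 4.

Order ρ = 4.


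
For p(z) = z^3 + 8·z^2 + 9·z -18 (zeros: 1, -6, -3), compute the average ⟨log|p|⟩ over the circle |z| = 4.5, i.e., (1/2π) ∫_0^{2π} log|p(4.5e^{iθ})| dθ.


Zeros: -6, -3, 1; r = 4.5.
Inside |z| < r: -3, 1. Outside (|z| ≥ r): -6.
p(0) = -18, so log|p(0)| = log(18) = 2.8904.
Apply Jensen: I(r) = log|p(0)| + Σ_k log(r/|z_k|), summed over zeros inside |z| < r.
  log(r/|z_k|) for z_k = 1: log(4.5/1) = 1.5041
  log(r/|z_k|) for z_k = -3: log(4.5/3) = 0.4055
  Outside zeros (-6) contribute nothing to the Jensen sum.
Sum over inside zeros: 1.9095.
I(r) = log|p(0)| + (inside sum) = 2.8904 + 1.9095 = 4.7999.
Note: since some zeros are outside |z| ≤ r, the simplified n·log(r) form does NOT apply — only the inside zeros contribute.

I(r) ≈ 4.7999.


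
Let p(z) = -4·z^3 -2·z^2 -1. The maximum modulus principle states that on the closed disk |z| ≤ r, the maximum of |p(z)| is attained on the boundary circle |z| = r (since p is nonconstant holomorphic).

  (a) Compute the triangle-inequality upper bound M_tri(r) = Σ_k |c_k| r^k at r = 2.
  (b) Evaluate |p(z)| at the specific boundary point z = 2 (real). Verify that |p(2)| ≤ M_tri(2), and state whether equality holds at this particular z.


Coefficients: c_0 = -1, c_1 = 0, c_2 = -2, c_3 = -4. Radius r = 2.
Part (a). Triangle bound: M_tri(r) = Σ_k |c_k| r^k
  = |-1|·2^0 + |0|·2^1 + |-2|·2^2 + |-4|·2^3
  = 1 + 0 + 8 + 32 = 41.
This bounds M(r) := max_{|z|=r} |p(z)| from above; equality holds iff all terms c_k z^k can be made to align in phase at a single z on |z|=r.
Part (b). At z = 2 (real, on the circle |z| = r):
  p(2) = (-1)·2^0 + (0)·2^1 + (-2)·2^2 + (-4)·2^3 = -41.
  |p(2)| = 41.
Since all nonzero coefficients share the same sign, |p(2)| = 41 = M_tri(2); the triangle bound is attained at z = 2, so in fact M(r) = 41.

M_tri(2) = 41; |p(2)| = 41; equality at z=2: yes.


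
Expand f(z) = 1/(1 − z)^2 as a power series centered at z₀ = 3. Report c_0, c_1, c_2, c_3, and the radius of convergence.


Let w = z − z₀, so z = z₀ + w.
Then 1 − z = 1 − (z₀ + w) = (1 − z₀) − w = -2 − w.
f(z) = 1/(-2 − w)^2 = (1/(-2)^2) · (1 − w/(-2))^{−2}.
By the binomial series (1−u)^{−2} = Σ_{n≥0} C(n+1, 1) u^n for |u|<1, with u = w/(-2):
  c_n = C(n+1, 1) / (-2)^(n+2).
  c_0 = 1/(-2)^2 = 1/4.
  c_1 = 2/(-2)^3 = -1/4.
  c_2 = 3/(-2)^4 = 3/16.
  c_3 = 4/(-2)^5 = -1/8.
The series is valid for |w/d| < 1, i.e. |z − z₀| < |d|.
Radius of convergence: R = |1 − z₀| = |-2| = 2 (distance from z₀ to the singularity z = 1).

c_0 = 1/4, c_1 = -1/4, c_2 = 3/16, c_3 = -1/8; R = 2.


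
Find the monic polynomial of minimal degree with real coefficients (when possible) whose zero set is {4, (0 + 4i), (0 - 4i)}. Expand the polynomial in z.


The polynomial is p(z) = ∏_{α ∈ S} (z − α), where S = {4, (0 + 4i), (0 - 4i)}.
Expanding the product yields: p(z) = z^3 -4·z^2 + 16·z -64.
Note conjugate pairs combine to real quadratics: (z − (0+4i))(z − (0−4i)) = z² + 16.
The resulting polynomial has degree 3 and real coefficients as required.

p(z) = z^3 -4·z^2 + 16·z -64.


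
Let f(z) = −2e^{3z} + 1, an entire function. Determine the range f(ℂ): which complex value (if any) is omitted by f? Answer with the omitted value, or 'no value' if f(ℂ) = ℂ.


Little Picard bounds the complement of f(ℂ) to at most one point.
e^{3z} is never zero on ℂ, so -2·e^{3z} takes every value in ℂ ∖ {0}. Adding 1 shifts the range to ℂ ∖ {1}. Thus f omits exactly the value 1.

Omitted value: 1.


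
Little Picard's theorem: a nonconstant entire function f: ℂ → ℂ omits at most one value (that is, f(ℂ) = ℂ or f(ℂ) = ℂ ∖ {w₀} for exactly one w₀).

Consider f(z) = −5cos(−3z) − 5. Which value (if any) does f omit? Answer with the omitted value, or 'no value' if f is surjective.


Little Picard bounds the complement of f(ℂ) to at most one point.
cos is entire and surjective onto ℂ: for every w ∈ ℂ, cos(ζ) = w has a solution ζ ∈ ℂ (e.g., via the complex inverse arccos). With ζ = −3z this gives z = ζ/(-3). Then -5·cos(−3z) takes every value in -5·ℂ = ℂ, and adding -5 is a bijection of ℂ. So f is surjective and omits no value. (Note: only on the real line is cos bounded by [−1, 1].)

Omitted value: no value.


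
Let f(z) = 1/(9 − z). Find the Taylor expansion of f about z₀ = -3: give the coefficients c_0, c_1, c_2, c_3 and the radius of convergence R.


Let w = z − z₀, so z = z₀ + w.
Then 9 − z = 9 − (z₀ + w) = (9 − z₀) − w = 12 − w.
f(z) = 1/(12 − w) = (1/(12)) · 1/(1 − w/(12)) = Σ_{n≥0} w^n / (12)^(n+1).
So c_n = 1/(12)^(n+1):
  c_0 = 1/(12)^1 = 1/12.
  c_1 = 1/(12)^2 = 1/144.
  c_2 = 1/(12)^3 = 1/1728.
  c_3 = 1/(12)^4 = 1/20736.
The series is valid for |w/d| < 1, i.e. |z − z₀| < |d|.
Radius of convergence: R = |9 − z₀| = |12| = 12 (distance from z₀ to the singularity z = 9).

c_0 = 1/12, c_1 = 1/144, c_2 = 1/1728, c_3 = 1/20736; R = 12.


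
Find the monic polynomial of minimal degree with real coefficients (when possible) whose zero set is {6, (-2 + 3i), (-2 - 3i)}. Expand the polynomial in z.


The polynomial is p(z) = ∏_{α ∈ S} (z − α), where S = {6, (-2 + 3i), (-2 - 3i)}.
Expanding the product yields: p(z) = z^3 -2·z^2 -11·z -78.
Note conjugate pairs combine to real quadratics: (z − (-2+3i))(z − (-2−3i)) = z² + 4z + 13.
The resulting polynomial has degree 3 and real coefficients as required.

p(z) = z^3 -2·z^2 -11·z -78.


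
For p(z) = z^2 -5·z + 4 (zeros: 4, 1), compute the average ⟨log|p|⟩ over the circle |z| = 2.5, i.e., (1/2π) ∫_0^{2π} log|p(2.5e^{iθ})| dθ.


Zeros: 1, 4; r = 2.5.
Inside |z| < r: 1. Outside (|z| ≥ r): 4.
p(0) = 4, so log|p(0)| = log(4) = 1.3863.
Apply Jensen: I(r) = log|p(0)| + Σ_k log(r/|z_k|), summed over zeros inside |z| < r.
  log(r/|z_k|) for z_k = 1: log(2.5/1) = 0.9163
  Outside zeros (4) contribute nothing to the Jensen sum.
Sum over inside zeros: 0.9163.
I(r) = log|p(0)| + (inside sum) = 1.3863 + 0.9163 = 2.3026.
Note: since some zeros are outside |z| ≤ r, the simplified n·log(r) form does NOT apply — only the inside zeros contribute.

I(r) ≈ 2.3026.


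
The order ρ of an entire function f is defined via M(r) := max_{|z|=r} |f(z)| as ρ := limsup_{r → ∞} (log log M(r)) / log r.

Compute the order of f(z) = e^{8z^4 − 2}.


|e^{8z^4 − 2}| = e^{Re(8·z^4) + -2} ≤ e^{8|z|^4 + -2} = e^{8r^4 + -2} on |z| = r, so ρ ≤ 4. Choosing z on |z|=r so that 8·z^4 is real positive (always possible by picking arg z appropriately) gives |f(z)| = e^{8r^4 + -2}, matching the bound. The additive constant -2 does not affect log log M(r) ~ 4·log r. Hence ρ = 4.
Therefore ρ = 4.

Order ρ = 4.


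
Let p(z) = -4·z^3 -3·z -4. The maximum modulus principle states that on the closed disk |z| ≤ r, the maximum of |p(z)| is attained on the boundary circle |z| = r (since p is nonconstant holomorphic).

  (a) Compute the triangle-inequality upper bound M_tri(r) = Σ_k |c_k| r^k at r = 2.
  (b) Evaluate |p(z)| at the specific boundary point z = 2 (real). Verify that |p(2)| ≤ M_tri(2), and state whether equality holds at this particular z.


Coefficients: c_0 = -4, c_1 = -3, c_2 = 0, c_3 = -4. Radius r = 2.
Part (a). Triangle bound: M_tri(r) = Σ_k |c_k| r^k
  = |-4|·2^0 + |-3|·2^1 + |0|·2^2 + |-4|·2^3
  = 4 + 6 + 0 + 32 = 42.
This bounds M(r) := max_{|z|=r} |p(z)| from above; equality holds iff all terms c_k z^k can be made to align in phase at a single z on |z|=r.
Part (b). At z = 2 (real, on the circle |z| = r):
  p(2) = (-4)·2^0 + (-3)·2^1 + (0)·2^2 + (-4)·2^3 = -42.
  |p(2)| = 42.
Since all nonzero coefficients share the same sign, |p(2)| = 42 = M_tri(2); the triangle bound is attained at z = 2, so in fact M(r) = 42.

M_tri(2) = 42; |p(2)| = 42; equality at z=2: yes.


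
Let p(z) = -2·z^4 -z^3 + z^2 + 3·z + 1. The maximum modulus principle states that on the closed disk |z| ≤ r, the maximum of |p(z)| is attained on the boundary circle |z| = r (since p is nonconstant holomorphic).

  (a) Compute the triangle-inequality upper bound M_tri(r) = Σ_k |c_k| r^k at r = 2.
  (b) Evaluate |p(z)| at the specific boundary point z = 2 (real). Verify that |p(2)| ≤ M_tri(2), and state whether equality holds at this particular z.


Coefficients: c_0 = 1, c_1 = 3, c_2 = 1, c_3 = -1, c_4 = -2. Radius r = 2.
Part (a). Triangle bound: M_tri(r) = Σ_k |c_k| r^k
  = |1|·2^0 + |3|·2^1 + |1|·2^2 + |-1|·2^3 + |-2|·2^4
  = 1 + 6 + 4 + 8 + 32 = 51.
This bounds M(r) := max_{|z|=r} |p(z)| from above; equality holds iff all terms c_k z^k can be made to align in phase at a single z on |z|=r.
Part (b). At z = 2 (real, on the circle |z| = r):
  p(2) = (1)·2^0 + (3)·2^1 + (1)·2^2 + (-1)·2^3 + (-2)·2^4 = -29.
  |p(2)| = 29.
Check: |p(2)| = 29 ≤ 51 = M_tri(2). ✓ Equality does not hold at z = 2 (the coefficients have mixed signs, so the terms do not all align in phase there).

M_tri(2) = 51; |p(2)| = 29; equality at z=2: no.


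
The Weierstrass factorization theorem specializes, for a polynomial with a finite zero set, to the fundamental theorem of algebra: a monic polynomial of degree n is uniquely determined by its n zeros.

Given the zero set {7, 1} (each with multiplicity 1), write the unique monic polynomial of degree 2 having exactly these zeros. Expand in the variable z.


The polynomial is p(z) = ∏_{α ∈ S} (z − α), where S = {7, 1}.
Expanding the product yields: p(z) = z^2 -8·z + 7.
The resulting polynomial has degree 2 and real coefficients as required.

p(z) = z^2 -8·z + 7.


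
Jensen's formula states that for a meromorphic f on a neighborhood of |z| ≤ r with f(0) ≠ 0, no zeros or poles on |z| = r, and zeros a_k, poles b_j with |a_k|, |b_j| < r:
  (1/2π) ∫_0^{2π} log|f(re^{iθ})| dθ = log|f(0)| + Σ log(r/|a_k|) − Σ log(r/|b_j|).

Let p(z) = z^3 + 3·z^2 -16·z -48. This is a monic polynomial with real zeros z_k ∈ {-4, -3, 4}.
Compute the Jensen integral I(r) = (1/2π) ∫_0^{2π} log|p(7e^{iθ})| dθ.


Zeros: -4, -3, 4; r = 7.
Inside |z| < r: -4, -3, 4. Outside (|z| ≥ r): ∅.
p(0) = -48, so log|p(0)| = log(48) = 3.8712.
Apply Jensen: I(r) = log|p(0)| + Σ_k log(r/|z_k|), summed over zeros inside |z| < r.
  log(r/|z_k|) for z_k = -4: log(7/4) = 0.5596
  log(r/|z_k|) for z_k = -3: log(7/3) = 0.8473
  log(r/|z_k|) for z_k = 4: log(7/4) = 0.5596
Sum over inside zeros: 1.9665.
I(r) = log|p(0)| + (inside sum) = 3.8712 + 1.9665 = 5.8377.
Closed form (all zeros inside, monic): I(r) = n·log(r) = 3·log(7) = 5.8377. ✓

I(r) ≈ 5.8377.


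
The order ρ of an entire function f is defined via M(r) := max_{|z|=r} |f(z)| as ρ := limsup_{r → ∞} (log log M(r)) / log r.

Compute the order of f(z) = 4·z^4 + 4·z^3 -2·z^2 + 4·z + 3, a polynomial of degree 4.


|f(z)| ≤ Σ|c_k|·r^k = O(r^4) as r → ∞. Polynomial growth is O(e^{r^ε}) for every ε > 0 (since r^4/e^{r^ε} → 0), so ρ ≤ ε for all ε > 0, i.e. ρ = 0. Every nonconstant polynomial has order 0.
Therefore ρ = 0.

Order ρ = 0.


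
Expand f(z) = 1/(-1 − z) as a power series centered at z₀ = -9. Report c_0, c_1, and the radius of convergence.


Let w = z − z₀, so z = z₀ + w.
Then -1 − z = -1 − (z₀ + w) = (-1 − z₀) − w = 8 − w.
f(z) = 1/(8 − w) = (1/(8)) · 1/(1 − w/(8)) = Σ_{n≥0} w^n / (8)^(n+1).
So c_n = 1/(8)^(n+1):
  c_0 = 1/(8)^1 = 1/8.
  c_1 = 1/(8)^2 = 1/64.
The series is valid for |w/d| < 1, i.e. |z − z₀| < |d|.
Radius of convergence: R = |-1 − z₀| = |8| = 8 (distance from z₀ to the singularity z = -1).

c_0 = 1/8, c_1 = 1/64; R = 8.


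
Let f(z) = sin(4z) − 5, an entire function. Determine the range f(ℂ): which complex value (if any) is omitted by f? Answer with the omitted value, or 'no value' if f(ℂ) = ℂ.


Little Picard bounds the complement of f(ℂ) to at most one point.
sin is entire and surjective onto ℂ: for every w ∈ ℂ, sin(ζ) = w has a solution ζ ∈ ℂ (e.g., via the complex inverse arcsin). With ζ = 4z this gives z = ζ/(4). Then 1·sin(4z) takes every value in 1·ℂ = ℂ, and adding -5 is a bijection of ℂ. So f is surjective and omits no value. (Note: only on the real line is sin bounded by [−1, 1].)

Omitted value: no value.


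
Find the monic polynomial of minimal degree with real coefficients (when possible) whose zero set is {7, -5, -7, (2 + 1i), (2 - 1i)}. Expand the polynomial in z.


The polynomial is p(z) = ∏_{α ∈ S} (z − α), where S = {7, -5, -7, (2 + 1i), (2 - 1i)}.
Expanding the product yields: p(z) = z^5 + z^4 -64·z^3 -24·z^2 + 735·z -1225.
Note conjugate pairs combine to real quadratics: (z − (2+1i))(z − (2−1i)) = z² − 4z + 5.
The resulting polynomial has degree 5 and real coefficients as required.

p(z) = z^5 + z^4 -64·z^3 -24·z^2 + 735·z -1225.


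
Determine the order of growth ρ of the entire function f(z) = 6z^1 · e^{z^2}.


M(r) = max_{|z|=r} |6|·|z|^1·|e^{z^2}| = 6·r^1 · e^{1r^2} (the factors attain their maxima compatibly on |z|=r). Then log M(r) = log 6 + 1·log r + 1r^2, dominated by the last term, so log log M(r) ~ 2·log r. The polynomial factor 6z^1 contributes only a log r term and does not affect the order. ρ = 2.
Therefore ρ = 2.

Order ρ = 2.


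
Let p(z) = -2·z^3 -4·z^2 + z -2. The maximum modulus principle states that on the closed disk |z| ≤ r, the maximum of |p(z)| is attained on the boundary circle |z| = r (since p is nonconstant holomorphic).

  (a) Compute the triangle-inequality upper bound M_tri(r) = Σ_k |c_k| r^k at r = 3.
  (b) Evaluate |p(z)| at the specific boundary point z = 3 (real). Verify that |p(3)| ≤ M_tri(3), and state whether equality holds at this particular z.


Coefficients: c_0 = -2, c_1 = 1, c_2 = -4, c_3 = -2. Radius r = 3.
Part (a). Triangle bound: M_tri(r) = Σ_k |c_k| r^k
  = |-2|·3^0 + |1|·3^1 + |-4|·3^2 + |-2|·3^3
  = 2 + 3 + 36 + 54 = 95.
This bounds M(r) := max_{|z|=r} |p(z)| from above; equality holds iff all terms c_k z^k can be made to align in phase at a single z on |z|=r.
Part (b). At z = 3 (real, on the circle |z| = r):
  p(3) = (-2)·3^0 + (1)·3^1 + (-4)·3^2 + (-2)·3^3 = -89.
  |p(3)| = 89.
Check: |p(3)| = 89 ≤ 95 = M_tri(3). ✓ Equality does not hold at z = 3 (the coefficients have mixed signs, so the terms do not all align in phase there).

M_tri(3) = 95; |p(3)| = 89; equality at z=3: no.


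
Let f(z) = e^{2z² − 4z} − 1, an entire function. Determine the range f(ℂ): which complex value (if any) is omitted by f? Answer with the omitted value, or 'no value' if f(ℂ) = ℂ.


Little Picard bounds the complement of f(ℂ) to at most one point.
The exponent g(z) = 2z² − 4z is a nonconstant polynomial, hence surjective onto ℂ. So e^{g(z)} takes every value in {e^w : w ∈ ℂ} = ℂ ∖ {0}. Adding -1 shifts the range to ℂ ∖ {-1}. f omits exactly -1.

Omitted value: -1.


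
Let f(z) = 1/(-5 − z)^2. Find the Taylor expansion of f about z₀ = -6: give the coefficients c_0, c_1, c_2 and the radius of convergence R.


Let w = z − z₀, so z = z₀ + w.
Then -5 − z = -5 − (z₀ + w) = (-5 − z₀) − w = 1 − w.
f(z) = 1/(1 − w)^2 = (1/(1)^2) · (1 − w/(1))^{−2}.
By the binomial series (1−u)^{−2} = Σ_{n≥0} C(n+1, 1) u^n for |u|<1, with u = w/(1):
  c_n = C(n+1, 1) / (1)^(n+2).
  c_0 = 1/(1)^2 = 1.
  c_1 = 2/(1)^3 = 2.
  c_2 = 3/(1)^4 = 3.
The series is valid for |w/d| < 1, i.e. |z − z₀| < |d|.
Radius of convergence: R = |-5 − z₀| = |1| = 1 (distance from z₀ to the singularity z = -5).

c_0 = 1, c_1 = 2, c_2 = 3; R = 1.


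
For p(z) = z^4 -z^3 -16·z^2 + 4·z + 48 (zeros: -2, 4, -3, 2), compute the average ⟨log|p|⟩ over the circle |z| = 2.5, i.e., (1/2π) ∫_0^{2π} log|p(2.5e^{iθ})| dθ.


Zeros: -3, -2, 2, 4; r = 2.5.
Inside |z| < r: -2, 2. Outside (|z| ≥ r): -3, 4.
p(0) = 48, so log|p(0)| = log(48) = 3.8712.
Apply Jensen: I(r) = log|p(0)| + Σ_k log(r/|z_k|), summed over zeros inside |z| < r.
  log(r/|z_k|) for z_k = -2: log(2.5/2) = 0.2231
  log(r/|z_k|) for z_k = 2: log(2.5/2) = 0.2231
  Outside zeros (-3, 4) contribute nothing to the Jensen sum.
Sum over inside zeros: 0.4463.
I(r) = log|p(0)| + (inside sum) = 3.8712 + 0.4463 = 4.3175.
Note: since some zeros are outside |z| ≤ r, the simplified n·log(r) form does NOT apply — only the inside zeros contribute.

I(r) ≈ 4.3175.


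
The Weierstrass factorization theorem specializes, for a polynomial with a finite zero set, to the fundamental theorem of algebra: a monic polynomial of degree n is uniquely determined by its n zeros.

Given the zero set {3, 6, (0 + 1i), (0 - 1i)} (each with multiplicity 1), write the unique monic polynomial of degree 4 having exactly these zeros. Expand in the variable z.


The polynomial is p(z) = ∏_{α ∈ S} (z − α), where S = {3, 6, (0 + 1i), (0 - 1i)}.
Expanding the product yields: p(z) = z^4 -9·z^3 + 19·z^2 -9·z + 18.
Note conjugate pairs combine to real quadratics: (z − (0+1i))(z − (0−1i)) = z² + 1.
The resulting polynomial has degree 4 and real coefficients as required.

p(z) = z^4 -9·z^3 + 19·z^2 -9·z + 18.


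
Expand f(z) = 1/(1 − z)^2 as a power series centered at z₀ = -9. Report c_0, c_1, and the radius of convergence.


Let w = z − z₀, so z = z₀ + w.
Then 1 − z = 1 − (z₀ + w) = (1 − z₀) − w = 10 − w.
f(z) = 1/(10 − w)^2 = (1/(10)^2) · (1 − w/(10))^{−2}.
By the binomial series (1−u)^{−2} = Σ_{n≥0} C(n+1, 1) u^n for |u|<1, with u = w/(10):
  c_n = C(n+1, 1) / (10)^(n+2).
  c_0 = 1/(10)^2 = 1/100.
  c_1 = 2/(10)^3 = 1/500.
The series is valid for |w/d| < 1, i.e. |z − z₀| < |d|.
Radius of convergence: R = |1 − z₀| = |10| = 10 (distance from z₀ to the singularity z = 1).

c_0 = 1/100, c_1 = 1/500; R = 10.


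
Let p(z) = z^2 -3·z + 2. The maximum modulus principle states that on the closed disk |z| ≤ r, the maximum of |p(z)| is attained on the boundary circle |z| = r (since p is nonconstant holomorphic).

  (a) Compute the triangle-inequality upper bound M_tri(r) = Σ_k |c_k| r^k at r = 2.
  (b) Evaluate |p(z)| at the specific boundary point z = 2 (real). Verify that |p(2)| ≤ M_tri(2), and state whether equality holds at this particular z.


Coefficients: c_0 = 2, c_1 = -3, c_2 = 1. Radius r = 2.
Part (a). Triangle bound: M_tri(r) = Σ_k |c_k| r^k
  = |2|·2^0 + |-3|·2^1 + |1|·2^2
  = 2 + 6 + 4 = 12.
This bounds M(r) := max_{|z|=r} |p(z)| from above; equality holds iff all terms c_k z^k can be made to align in phase at a single z on |z|=r.
Part (b). At z = 2 (real, on the circle |z| = r):
  p(2) = (2)·2^0 + (-3)·2^1 + (1)·2^2 = 0.
  |p(2)| = 0.
Check: |p(2)| = 0 ≤ 12 = M_tri(2). ✓ Equality does not hold at z = 2 (the coefficients have mixed signs, so the terms do not all align in phase there).

M_tri(2) = 12; |p(2)| = 0; equality at z=2: no.


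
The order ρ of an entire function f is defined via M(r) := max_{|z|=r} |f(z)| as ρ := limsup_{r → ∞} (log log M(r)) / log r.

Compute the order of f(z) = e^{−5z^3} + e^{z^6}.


Each summand is entire of order 3 and 6 respectively (as in the single-exponential case). The order of a sum is at most the max of the orders, so ρ ≤ 6. For the lower bound: on |z|=r choose arg z so that 1z^6 is real positive; then |e^{1z^6}| = e^{1r^6} while |e^{-5z^3}| ≤ e^{5r^3} = o(e^{1r^6}). So |f| ≥ e^{1r^6}(1 − o(1)) and ρ ≥ 6. Hence ρ = max(3, 6) = 6.
Therefore ρ = 6.

Order ρ = 6.


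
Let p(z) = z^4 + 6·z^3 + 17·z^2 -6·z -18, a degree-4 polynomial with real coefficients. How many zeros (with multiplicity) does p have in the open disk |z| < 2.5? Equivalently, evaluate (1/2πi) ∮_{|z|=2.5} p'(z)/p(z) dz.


The zeros of p are: (-3 + 3i), (-3 - 3i), -1, 1.
Their magnitudes are: 4.243, 4.243, 1, 1.
Zeros with |z| < R = 2.5: -1, 1.
Count = 2.
By the argument principle, (1/2πi) ∮_{|z|=R} p'(z)/p(z) dz equals exactly this count.

Number of zeros inside |z| < 2.5: 2.


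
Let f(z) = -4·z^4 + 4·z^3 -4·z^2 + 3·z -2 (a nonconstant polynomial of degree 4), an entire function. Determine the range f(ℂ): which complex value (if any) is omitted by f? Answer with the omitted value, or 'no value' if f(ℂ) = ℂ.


Little Picard bounds the complement of f(ℂ) to at most one point.
For every w ∈ ℂ, the equation p(z) − w = 0 is a nonconstant polynomial in z and hence has at least one root by the fundamental theorem of algebra. So p is surjective onto ℂ, omitting no value.

Omitted value: no value.


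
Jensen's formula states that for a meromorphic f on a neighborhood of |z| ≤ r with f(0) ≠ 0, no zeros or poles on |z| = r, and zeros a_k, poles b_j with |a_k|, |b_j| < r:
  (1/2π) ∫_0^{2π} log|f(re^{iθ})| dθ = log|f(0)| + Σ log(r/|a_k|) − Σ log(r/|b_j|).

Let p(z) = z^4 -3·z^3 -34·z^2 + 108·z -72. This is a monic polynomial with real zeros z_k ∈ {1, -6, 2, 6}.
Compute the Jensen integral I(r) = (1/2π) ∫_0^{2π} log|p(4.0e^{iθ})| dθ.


Zeros: -6, 1, 2, 6; r = 4.0.
Inside |z| < r: 1, 2. Outside (|z| ≥ r): -6, 6.
p(0) = -72, so log|p(0)| = log(72) = 4.2767.
Apply Jensen: I(r) = log|p(0)| + Σ_k log(r/|z_k|), summed over zeros inside |z| < r.
  log(r/|z_k|) for z_k = 1: log(4.0/1) = 1.3863
  log(r/|z_k|) for z_k = 2: log(4.0/2) = 0.6931
  Outside zeros (-6, 6) contribute nothing to the Jensen sum.
Sum over inside zeros: 2.0794.
I(r) = log|p(0)| + (inside sum) = 4.2767 + 2.0794 = 6.3561.
Note: since some zeros are outside |z| ≤ r, the simplified n·log(r) form does NOT apply — only the inside zeros contribute.

I(r) ≈ 6.3561.


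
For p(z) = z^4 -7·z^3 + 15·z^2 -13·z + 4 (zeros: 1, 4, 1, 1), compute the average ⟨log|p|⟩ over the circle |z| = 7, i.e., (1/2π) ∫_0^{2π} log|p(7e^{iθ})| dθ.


Zeros: 1, 1, 1, 4; r = 7.
Inside |z| < r: 1, 1, 1, 4. Outside (|z| ≥ r): ∅.
p(0) = 4, so log|p(0)| = log(4) = 1.3863.
Apply Jensen: I(r) = log|p(0)| + Σ_k log(r/|z_k|), summed over zeros inside |z| < r.
  log(r/|z_k|) for z_k = 1: log(7/1) = 1.9459
  log(r/|z_k|) for z_k = 4: log(7/4) = 0.5596
  log(r/|z_k|) for z_k = 1: log(7/1) = 1.9459
  log(r/|z_k|) for z_k = 1: log(7/1) = 1.9459
Sum over inside zeros: 6.3973.
I(r) = log|p(0)| + (inside sum) = 1.3863 + 6.3973 = 7.7836.
Closed form (all zeros inside, monic): I(r) = n·log(r) = 4·log(7) = 7.7836. ✓

I(r) ≈ 7.7836.


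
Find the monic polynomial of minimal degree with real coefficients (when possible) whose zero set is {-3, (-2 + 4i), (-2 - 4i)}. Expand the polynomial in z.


The polynomial is p(z) = ∏_{α ∈ S} (z − α), where S = {-3, (-2 + 4i), (-2 - 4i)}.
Expanding the product yields: p(z) = z^3 + 7·z^2 + 32·z + 60.
Note conjugate pairs combine to real quadratics: (z − (-2+4i))(z − (-2−4i)) = z² + 4z + 20.
The resulting polynomial has degree 3 and real coefficients as required.

p(z) = z^3 + 7·z^2 + 32·z + 60.


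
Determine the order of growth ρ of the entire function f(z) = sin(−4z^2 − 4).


Write sin(w) = (e^{iw} ± e^{−iw})/(2 or 2i), so |sin(w)| ≤ e^{|w|}. With w = −4z^2 − 4, |w| ≤ 4r^2 + 4 on |z|=r, giving M(r) ≤ e^{4r^2 + 4} and ρ ≤ 2. For the lower bound, choose z on |z|=r with -4z^2 purely imaginary of modulus 4r^2; then |sin(−4z^2 − 4)| grows like e^{4r^2}/2, so ρ ≥ 2. Hence ρ = 2.
Therefore ρ = 2.

Order ρ = 2.


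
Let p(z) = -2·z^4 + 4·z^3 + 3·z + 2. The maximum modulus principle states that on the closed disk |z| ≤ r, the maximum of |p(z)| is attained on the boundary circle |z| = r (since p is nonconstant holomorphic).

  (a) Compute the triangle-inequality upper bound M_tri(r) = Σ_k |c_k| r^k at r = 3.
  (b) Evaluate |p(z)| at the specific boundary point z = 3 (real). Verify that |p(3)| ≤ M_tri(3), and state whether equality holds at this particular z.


Coefficients: c_0 = 2, c_1 = 3, c_2 = 0, c_3 = 4, c_4 = -2. Radius r = 3.
Part (a). Triangle bound: M_tri(r) = Σ_k |c_k| r^k
  = |2|·3^0 + |3|·3^1 + |0|·3^2 + |4|·3^3 + |-2|·3^4
  = 2 + 9 + 0 + 108 + 162 = 281.
This bounds M(r) := max_{|z|=r} |p(z)| from above; equality holds iff all terms c_k z^k can be made to align in phase at a single z on |z|=r.
Part (b). At z = 3 (real, on the circle |z| = r):
  p(3) = (2)·3^0 + (3)·3^1 + (0)·3^2 + (4)·3^3 + (-2)·3^4 = -43.
  |p(3)| = 43.
Check: |p(3)| = 43 ≤ 281 = M_tri(3). ✓ Equality does not hold at z = 3 (the coefficients have mixed signs, so the terms do not all align in phase there).

M_tri(3) = 281; |p(3)| = 43; equality at z=3: no.


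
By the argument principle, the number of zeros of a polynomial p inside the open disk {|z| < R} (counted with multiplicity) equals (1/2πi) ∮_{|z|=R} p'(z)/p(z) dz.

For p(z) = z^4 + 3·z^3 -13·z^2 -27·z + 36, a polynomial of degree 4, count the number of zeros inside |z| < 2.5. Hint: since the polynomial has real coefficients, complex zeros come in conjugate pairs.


The zeros of p are: -4, 3, 1, -3.
Their magnitudes are: 4, 3, 1, 3.
Zeros with |z| < R = 2.5: 1.
Count = 1.
By the argument principle, (1/2πi) ∮_{|z|=R} p'(z)/p(z) dz equals exactly this count.

Number of zeros inside |z| < 2.5: 1.


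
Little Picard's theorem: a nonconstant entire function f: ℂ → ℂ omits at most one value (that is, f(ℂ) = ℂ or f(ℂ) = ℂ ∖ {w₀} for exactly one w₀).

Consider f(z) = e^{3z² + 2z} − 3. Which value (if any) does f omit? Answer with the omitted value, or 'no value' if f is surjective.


Little Picard bounds the complement of f(ℂ) to at most one point.
The exponent g(z) = 3z² + 2z is a nonconstant polynomial, hence surjective onto ℂ. So e^{g(z)} takes every value in {e^w : w ∈ ℂ} = ℂ ∖ {0}. Adding -3 shifts the range to ℂ ∖ {-3}. f omits exactly -3.

Omitted value: -3.


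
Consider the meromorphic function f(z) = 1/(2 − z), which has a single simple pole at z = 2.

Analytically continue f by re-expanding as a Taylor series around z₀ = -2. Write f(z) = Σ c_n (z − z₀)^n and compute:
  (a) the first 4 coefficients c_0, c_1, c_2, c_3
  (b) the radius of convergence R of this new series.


Let w = z − z₀, so z = z₀ + w.
Then 2 − z = 2 − (z₀ + w) = (2 − z₀) − w = 4 − w.
f(z) = 1/(4 − w) = (1/(4)) · 1/(1 − w/(4)) = Σ_{n≥0} w^n / (4)^(n+1).
So c_n = 1/(4)^(n+1):
  c_0 = 1/(4)^1 = 1/4.
  c_1 = 1/(4)^2 = 1/16.
  c_2 = 1/(4)^3 = 1/64.
  c_3 = 1/(4)^4 = 1/256.
The series is valid for |w/d| < 1, i.e. |z − z₀| < |d|.
Radius of convergence: R = |2 − z₀| = |4| = 4 (distance from z₀ to the singularity z = 2).

c_0 = 1/4, c_1 = 1/16, c_2 = 1/64, c_3 = 1/256; R = 4.


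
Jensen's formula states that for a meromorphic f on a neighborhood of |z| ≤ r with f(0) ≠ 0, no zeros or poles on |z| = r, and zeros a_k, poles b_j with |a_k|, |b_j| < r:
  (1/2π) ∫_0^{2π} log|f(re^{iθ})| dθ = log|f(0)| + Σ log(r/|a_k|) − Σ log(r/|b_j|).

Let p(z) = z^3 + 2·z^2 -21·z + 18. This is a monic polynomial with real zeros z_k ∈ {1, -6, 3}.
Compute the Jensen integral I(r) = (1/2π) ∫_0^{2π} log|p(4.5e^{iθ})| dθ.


Zeros: -6, 1, 3; r = 4.5.
Inside |z| < r: 1, 3. Outside (|z| ≥ r): -6.
p(0) = 18, so log|p(0)| = log(18) = 2.8904.
Apply Jensen: I(r) = log|p(0)| + Σ_k log(r/|z_k|), summed over zeros inside |z| < r.
  log(r/|z_k|) for z_k = 1: log(4.5/1) = 1.5041
  log(r/|z_k|) for z_k = 3: log(4.5/3) = 0.4055
  Outside zeros (-6) contribute nothing to the Jensen sum.
Sum over inside zeros: 1.9095.
I(r) = log|p(0)| + (inside sum) = 2.8904 + 1.9095 = 4.7999.
Note: since some zeros are outside |z| ≤ r, the simplified n·log(r) form does NOT apply — only the inside zeros contribute.

I(r) ≈ 4.7999.


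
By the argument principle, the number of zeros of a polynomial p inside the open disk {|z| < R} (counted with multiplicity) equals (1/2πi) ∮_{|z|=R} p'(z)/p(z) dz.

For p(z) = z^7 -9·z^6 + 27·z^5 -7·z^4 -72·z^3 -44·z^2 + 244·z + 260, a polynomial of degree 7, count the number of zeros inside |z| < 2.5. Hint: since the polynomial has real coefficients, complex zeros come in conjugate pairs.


The zeros of p are: (3 + 1i), (3 - 1i), (3 + 2i), (3 - 2i), (-1 + 1i), (-1 - 1i), -1.
Their magnitudes are: 3.162, 3.162, 3.606, 3.606, 1.414, 1.414, 1.
Zeros with |z| < R = 2.5: (-1 + 1i), (-1 - 1i), -1.
Count = 3.
By the argument principle, (1/2πi) ∮_{|z|=R} p'(z)/p(z) dz equals exactly this count.

Number of zeros inside |z| < 2.5: 3.


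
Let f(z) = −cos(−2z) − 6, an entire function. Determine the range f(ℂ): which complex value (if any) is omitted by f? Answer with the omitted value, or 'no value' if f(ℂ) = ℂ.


Little Picard bounds the complement of f(ℂ) to at most one point.
cos is entire and surjective onto ℂ: for every w ∈ ℂ, cos(ζ) = w has a solution ζ ∈ ℂ (e.g., via the complex inverse arccos). With ζ = −2z this gives z = ζ/(-2). Then -1·cos(−2z) takes every value in -1·ℂ = ℂ, and adding -6 is a bijection of ℂ. So f is surjective and omits no value. (Note: only on the real line is cos bounded by [−1, 1].)

Omitted value: no value.


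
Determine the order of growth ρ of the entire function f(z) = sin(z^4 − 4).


Write sin(w) = (e^{iw} ± e^{−iw})/(2 or 2i), so |sin(w)| ≤ e^{|w|}. With w = z^4 − 4, |w| ≤ 1r^4 + 4 on |z|=r, giving M(r) ≤ e^{1r^4 + 4} and ρ ≤ 4. For the lower bound, choose z on |z|=r with 1z^4 purely imaginary of modulus 1r^4; then |sin(z^4 − 4)| grows like e^{1r^4}/2, so ρ ≥ 4. Hence ρ = 4.
Therefore ρ = 4.

Order ρ = 4.


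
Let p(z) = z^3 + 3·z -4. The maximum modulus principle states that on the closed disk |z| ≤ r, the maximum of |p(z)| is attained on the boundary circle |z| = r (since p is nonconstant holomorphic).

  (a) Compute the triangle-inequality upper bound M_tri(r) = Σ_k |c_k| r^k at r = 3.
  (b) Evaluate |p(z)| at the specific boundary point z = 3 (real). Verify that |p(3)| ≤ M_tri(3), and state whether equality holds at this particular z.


Coefficients: c_0 = -4, c_1 = 3, c_2 = 0, c_3 = 1. Radius r = 3.
Part (a). Triangle bound: M_tri(r) = Σ_k |c_k| r^k
  = |-4|·3^0 + |3|·3^1 + |0|·3^2 + |1|·3^3
  = 4 + 9 + 0 + 27 = 40.
This bounds M(r) := max_{|z|=r} |p(z)| from above; equality holds iff all terms c_k z^k can be made to align in phase at a single z on |z|=r.
Part (b). At z = 3 (real, on the circle |z| = r):
  p(3) = (-4)·3^0 + (3)·3^1 + (0)·3^2 + (1)·3^3 = 32.
  |p(3)| = 32.
Check: |p(3)| = 32 ≤ 40 = M_tri(3). ✓ Equality does not hold at z = 3 (the coefficients have mixed signs, so the terms do not all align in phase there).

M_tri(3) = 40; |p(3)| = 32; equality at z=3: no.


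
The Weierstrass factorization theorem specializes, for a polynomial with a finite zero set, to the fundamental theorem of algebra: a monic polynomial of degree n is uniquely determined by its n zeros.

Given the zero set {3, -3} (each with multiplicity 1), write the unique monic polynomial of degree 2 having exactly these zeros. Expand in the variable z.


The polynomial is p(z) = ∏_{α ∈ S} (z − α), where S = {3, -3}.
Expanding the product yields: p(z) = z^2 -9.
The resulting polynomial has degree 2 and real coefficients as required.

p(z) = z^2 -9.


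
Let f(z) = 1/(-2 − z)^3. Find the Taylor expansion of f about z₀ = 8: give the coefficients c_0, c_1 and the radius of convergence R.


Let w = z − z₀, so z = z₀ + w.
Then -2 − z = -2 − (z₀ + w) = (-2 − z₀) − w = -10 − w.
f(z) = 1/(-10 − w)^3 = (1/(-10)^3) · (1 − w/(-10))^{−3}.
By the binomial series (1−u)^{−3} = Σ_{n≥0} C(n+2, 2) u^n for |u|<1, with u = w/(-10):
  c_n = C(n+2, 2) / (-10)^(n+3).
  c_0 = 1/(-10)^3 = -1/1000.
  c_1 = 3/(-10)^4 = 3/10000.
The series is valid for |w/d| < 1, i.e. |z − z₀| < |d|.
Radius of convergence: R = |-2 − z₀| = |-10| = 10 (distance from z₀ to the singularity z = -2).

c_0 = -1/1000, c_1 = 3/10000; R = 10.


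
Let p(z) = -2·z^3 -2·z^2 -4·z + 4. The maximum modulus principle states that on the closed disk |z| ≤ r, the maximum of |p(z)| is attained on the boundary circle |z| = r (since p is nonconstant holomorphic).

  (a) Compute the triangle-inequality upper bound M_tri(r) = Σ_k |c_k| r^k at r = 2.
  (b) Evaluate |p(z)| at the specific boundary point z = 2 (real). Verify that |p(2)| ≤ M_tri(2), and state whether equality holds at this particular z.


Coefficients: c_0 = 4, c_1 = -4, c_2 = -2, c_3 = -2. Radius r = 2.
Part (a). Triangle bound: M_tri(r) = Σ_k |c_k| r^k
  = |4|·2^0 + |-4|·2^1 + |-2|·2^2 + |-2|·2^3
  = 4 + 8 + 8 + 16 = 36.
This bounds M(r) := max_{|z|=r} |p(z)| from above; equality holds iff all terms c_k z^k can be made to align in phase at a single z on |z|=r.
Part (b). At z = 2 (real, on the circle |z| = r):
  p(2) = (4)·2^0 + (-4)·2^1 + (-2)·2^2 + (-2)·2^3 = -28.
  |p(2)| = 28.
Check: |p(2)| = 28 ≤ 36 = M_tri(2). ✓ Equality does not hold at z = 2 (the coefficients have mixed signs, so the terms do not all align in phase there).

M_tri(2) = 36; |p(2)| = 28; equality at z=2: no.


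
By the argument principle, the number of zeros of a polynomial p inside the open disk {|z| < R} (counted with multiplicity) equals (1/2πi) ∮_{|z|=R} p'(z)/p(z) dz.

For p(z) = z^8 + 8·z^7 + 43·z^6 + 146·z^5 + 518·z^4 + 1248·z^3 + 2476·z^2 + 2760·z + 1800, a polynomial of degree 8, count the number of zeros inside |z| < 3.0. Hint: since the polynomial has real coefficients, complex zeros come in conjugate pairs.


The zeros of p are: (-1 + 1i), (-1 - 1i), (-3 + 3i), (-3 - 3i), (1 + 3i), (1 - 3i), (-1 + 2i), (-1 - 2i).
Their magnitudes are: 1.414, 1.414, 4.243, 4.243, 3.162, 3.162, 2.236, 2.236.
Zeros with |z| < R = 3.0: (-1 + 1i), (-1 - 1i), (-1 + 2i), (-1 - 2i).
Count = 4.
By the argument principle, (1/2πi) ∮_{|z|=R} p'(z)/p(z) dz equals exactly this count.

Number of zeros inside |z| < 3.0: 4.


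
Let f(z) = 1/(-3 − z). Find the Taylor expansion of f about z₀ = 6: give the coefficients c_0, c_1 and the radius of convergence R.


Let w = z − z₀, so z = z₀ + w.
Then -3 − z = -3 − (z₀ + w) = (-3 − z₀) − w = -9 − w.
f(z) = 1/(-9 − w) = (1/(-9)) · 1/(1 − w/(-9)) = Σ_{n≥0} w^n / (-9)^(n+1).
So c_n = 1/(-9)^(n+1):
  c_0 = 1/(-9)^1 = -1/9.
  c_1 = 1/(-9)^2 = 1/81.
The series is valid for |w/d| < 1, i.e. |z − z₀| < |d|.
Radius of convergence: R = |-3 − z₀| = |-9| = 9 (distance from z₀ to the singularity z = -3).

c_0 = -1/9, c_1 = 1/81; R = 9.


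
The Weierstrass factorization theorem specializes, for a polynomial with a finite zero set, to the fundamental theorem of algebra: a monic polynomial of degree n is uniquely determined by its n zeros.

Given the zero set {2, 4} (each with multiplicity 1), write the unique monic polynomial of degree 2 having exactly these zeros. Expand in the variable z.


The polynomial is p(z) = ∏_{α ∈ S} (z − α), where S = {2, 4}.
Expanding the product yields: p(z) = z^2 -6·z + 8.
The resulting polynomial has degree 2 and real coefficients as required.

p(z) = z^2 -6·z + 8.
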